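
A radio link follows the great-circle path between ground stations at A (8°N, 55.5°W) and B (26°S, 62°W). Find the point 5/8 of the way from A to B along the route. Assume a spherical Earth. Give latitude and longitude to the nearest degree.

≈ (13°S, 59°W)

Write both endpoints as unit vectors p₁, p₂ with components (cos φ cos λ, cos φ sin λ, sin φ).
The central angle between the endpoints is δ = arccos(p₁·p₂) ≈ 0.604 rad (34.6°).
Interpolate at f = 5/8 with slerp weights a = sin((1−f)δ)/sin δ ≈ 0.395, b = sin(fδ)/sin δ ≈ 0.649.
p = a·p₁ + b·p₂ ≈ (0.496, -0.838, -0.229); φ = arcsin(p_z) ≈ -13.27°, λ = atan2(p_y, p_x) ≈ -59.39°.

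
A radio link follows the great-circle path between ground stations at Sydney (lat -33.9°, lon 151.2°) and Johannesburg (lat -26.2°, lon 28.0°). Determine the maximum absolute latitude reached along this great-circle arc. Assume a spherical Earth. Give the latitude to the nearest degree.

The great circle lies in the plane with unit normal n̂ = (p₁ × p₂)/|p₁ × p₂|.
Here n̂_z ≈ -0.631; the vertex latitude is φ_max = arccos|n̂_z| ≈ 50.8°.

≈ -51°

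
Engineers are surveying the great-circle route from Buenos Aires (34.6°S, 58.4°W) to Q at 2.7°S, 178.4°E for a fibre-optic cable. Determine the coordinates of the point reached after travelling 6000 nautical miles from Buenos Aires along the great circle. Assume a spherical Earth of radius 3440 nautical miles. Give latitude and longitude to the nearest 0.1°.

Write both endpoints as unit vectors p₁, p₂ with components (cos φ cos λ, cos φ sin λ, sin φ).
The central angle between the endpoints is δ = arccos(p₁·p₂) ≈ 2.008 rad (115.1°). The total great-circle distance is δ·R ≈ 2.008 × 3440 ≈ 6908 nmi, so the target fraction is f = 6000/6908 ≈ 0.869.
Interpolate at f ≈ 0.869 with slerp weights a = sin((1−f)δ)/sin δ ≈ 0.288, b = sin(fδ)/sin δ ≈ 1.087.
p = a·p₁ + b·p₂ ≈ (-0.961, -0.172, -0.215); φ = arcsin(p_z) ≈ -12.40°, λ = atan2(p_y, p_x) ≈ -169.88°.

≈ 12.4°S, 169.9°W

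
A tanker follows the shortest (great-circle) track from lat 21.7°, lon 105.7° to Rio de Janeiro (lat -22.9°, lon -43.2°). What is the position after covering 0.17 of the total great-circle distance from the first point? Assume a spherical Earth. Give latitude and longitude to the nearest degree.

≈ lat 16°, lon 79°

Convert each endpoint to a unit vector on the sphere (x = cos φ cos λ, y = cos φ sin λ, z = sin φ).
The central angle between the endpoints is δ = arccos(p₁·p₂) ≈ 2.640 rad (151.3°).
Interpolate at f = 0.17 with slerp weights a = sin((1−f)δ)/sin δ ≈ 1.692, b = sin(fδ)/sin δ ≈ 0.902.
p = a·p₁ + b·p₂ ≈ (0.180, 0.944, 0.275); φ = arcsin(p_z) ≈ 15.93°, λ = atan2(p_y, p_x) ≈ 79.19°.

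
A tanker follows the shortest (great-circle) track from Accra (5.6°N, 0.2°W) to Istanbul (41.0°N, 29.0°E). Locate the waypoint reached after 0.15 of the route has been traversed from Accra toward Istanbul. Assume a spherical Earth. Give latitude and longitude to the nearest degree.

≈ (11°N, 3°E)

Convert each endpoint to a unit vector on the sphere (x = cos φ cos λ, y = cos φ sin λ, z = sin φ).
The central angle between the endpoints is δ = arccos(p₁·p₂) ≈ 0.767 rad (44.0°).
Interpolate at f = 0.15 with slerp weights a = sin((1−f)δ)/sin δ ≈ 0.874, b = sin(fδ)/sin δ ≈ 0.165.
p = a·p₁ + b·p₂ ≈ (0.979, 0.057, 0.194); φ = arcsin(p_z) ≈ 11.18°, λ = atan2(p_y, p_x) ≈ 3.36°.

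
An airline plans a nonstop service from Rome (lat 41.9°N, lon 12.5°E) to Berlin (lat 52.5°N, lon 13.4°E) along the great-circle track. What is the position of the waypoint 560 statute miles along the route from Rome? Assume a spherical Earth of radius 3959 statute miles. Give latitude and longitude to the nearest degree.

Convert each endpoint to a unit vector on the sphere (x = cos φ cos λ, y = cos φ sin λ, z = sin φ).
The central angle between the endpoints is δ = arccos(p₁·p₂) ≈ 0.185 rad (10.6°). The total great-circle distance is δ·R ≈ 0.185 × 3959 ≈ 734 mi, so the target fraction is f = 560/734 ≈ 0.763.
Interpolate at f ≈ 0.763 with slerp weights a = sin((1−f)δ)/sin δ ≈ 0.238, b = sin(fδ)/sin δ ≈ 0.765.
p = a·p₁ + b·p₂ ≈ (0.626, 0.146, 0.766); φ = arcsin(p_z) ≈ 49.99°, λ = atan2(p_y, p_x) ≈ 13.15°.

≈ lat 50°N, lon 13°E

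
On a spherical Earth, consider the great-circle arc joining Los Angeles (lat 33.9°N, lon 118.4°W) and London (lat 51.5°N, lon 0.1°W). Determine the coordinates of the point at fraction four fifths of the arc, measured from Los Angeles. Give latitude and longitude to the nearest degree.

≈ lat 60°N, lon 24°W

Write both endpoints as unit vectors p₁, p₂ with components (cos φ cos λ, cos φ sin λ, sin φ).
The central angle between the endpoints is δ = arccos(p₁·p₂) ≈ 1.378 rad (79.0°).
Interpolate at f = 4/5 with slerp weights a = sin((1−f)δ)/sin δ ≈ 0.277, b = sin(fδ)/sin δ ≈ 0.909.
p = a·p₁ + b·p₂ ≈ (0.456, -0.203, 0.866); φ = arcsin(p_z) ≈ 60.01°, λ = atan2(p_y, p_x) ≈ -24.02°.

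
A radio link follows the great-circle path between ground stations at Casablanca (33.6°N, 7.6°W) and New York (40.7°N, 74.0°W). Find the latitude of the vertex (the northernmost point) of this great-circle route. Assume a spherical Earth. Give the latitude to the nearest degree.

The great circle lies in the plane with unit normal n̂ = (p₁ × p₂)/|p₁ × p₂|.
Here n̂_z ≈ -0.733; the vertex latitude is φ_max = arccos|n̂_z| ≈ 42.9°.

≈ 43°N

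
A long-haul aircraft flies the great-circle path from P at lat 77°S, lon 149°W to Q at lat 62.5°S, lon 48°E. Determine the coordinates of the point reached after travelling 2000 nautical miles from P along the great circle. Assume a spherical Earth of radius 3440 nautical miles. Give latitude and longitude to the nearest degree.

≈ lat 69°S, lon 50°E

Convert each endpoint to a unit vector on the sphere (x = cos φ cos λ, y = cos φ sin λ, z = sin φ).
The central angle between the endpoints is δ = arccos(p₁·p₂) ≈ 0.700 rad (40.1°). The total great-circle distance is δ·R ≈ 0.700 × 3440 ≈ 2407 nmi, so the target fraction is f = 2000/2407 ≈ 0.831.
Interpolate at f ≈ 0.831 with slerp weights a = sin((1−f)δ)/sin δ ≈ 0.183, b = sin(fδ)/sin δ ≈ 0.853.
p = a·p₁ + b·p₂ ≈ (0.228, 0.271, -0.935); φ = arcsin(p_z) ≈ -69.24°, λ = atan2(p_y, p_x) ≈ 49.95°.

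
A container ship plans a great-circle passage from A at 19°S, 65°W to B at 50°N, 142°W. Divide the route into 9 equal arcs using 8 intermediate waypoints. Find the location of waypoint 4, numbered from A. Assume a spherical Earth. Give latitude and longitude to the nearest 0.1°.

Write both endpoints as unit vectors p₁, p₂ with components (cos φ cos λ, cos φ sin λ, sin φ).
The central angle between the endpoints is δ = arccos(p₁·p₂) ≈ 1.684 rad (96.5°).
Interpolate at f = 4/9 with slerp weights a = sin((1−f)δ)/sin δ ≈ 0.810, b = sin(fδ)/sin δ ≈ 0.685.
p = a·p₁ + b·p₂ ≈ (-0.023, -0.965, 0.261); φ = arcsin(p_z) ≈ 15.12°, λ = atan2(p_y, p_x) ≈ -91.38°.

≈ 15.1°N, 91.4°W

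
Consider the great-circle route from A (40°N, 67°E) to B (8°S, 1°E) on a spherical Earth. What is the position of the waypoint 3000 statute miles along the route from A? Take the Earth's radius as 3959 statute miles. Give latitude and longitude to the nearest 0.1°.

≈ (15.6°N, 25.6°E)

From cos δ = sin φ₁ sin φ₂ + cos φ₁ cos φ₂ cos Δλ, the central angle is δ ≈ 1.350 rad (77.3°). The total great-circle distance is δ·R ≈ 1.350 × 3959 ≈ 5344 mi, so the target fraction is f = 3000/5344 ≈ 0.561.
Interpolate at f ≈ 0.561 with slerp weights a = sin((1−f)δ)/sin δ ≈ 0.572, b = sin(fδ)/sin δ ≈ 0.704.
p = a·p₁ + b·p₂ ≈ (0.869, 0.416, 0.270); φ = arcsin(p_z) ≈ 15.64°, λ = atan2(p_y, p_x) ≈ 25.57°.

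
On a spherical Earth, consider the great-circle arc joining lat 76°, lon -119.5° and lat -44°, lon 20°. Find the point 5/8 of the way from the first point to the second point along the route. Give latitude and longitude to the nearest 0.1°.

Write both endpoints as unit vectors p₁, p₂ with components (cos φ cos λ, cos φ sin λ, sin φ).
The central angle between the endpoints is δ = arccos(p₁·p₂) ≈ 2.509 rad (143.7°).
Interpolate at f = 5/8 with slerp weights a = sin((1−f)δ)/sin δ ≈ 1.366, b = sin(fδ)/sin δ ≈ 1.691.
p = a·p₁ + b·p₂ ≈ (0.980, 0.128, 0.151); φ = arcsin(p_z) ≈ 8.69°, λ = atan2(p_y, p_x) ≈ 7.46°.

≈ lat 8.7°, lon 7.5°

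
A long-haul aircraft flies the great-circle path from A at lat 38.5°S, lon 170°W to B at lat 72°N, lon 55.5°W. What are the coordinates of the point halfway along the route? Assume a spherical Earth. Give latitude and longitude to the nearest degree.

The haversine formula gives a central angle δ ≈ 2.336 rad (133.8°) between the endpoints.
Interpolate at f = 1/2 with slerp weights a = sin((1−f)δ)/sin δ ≈ 1.275, b = sin(fδ)/sin δ ≈ 1.275.
p = a·p₁ + b·p₂ ≈ (-0.759, -0.498, 0.419); φ = arcsin(p_z) ≈ 24.76°, λ = atan2(p_y, p_x) ≈ -146.75°.

≈ lat 25°N, lon 147°W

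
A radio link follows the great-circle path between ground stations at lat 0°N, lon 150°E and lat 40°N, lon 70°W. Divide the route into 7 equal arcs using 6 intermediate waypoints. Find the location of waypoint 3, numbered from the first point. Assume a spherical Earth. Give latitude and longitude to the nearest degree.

Write both endpoints as unit vectors p₁, p₂ with components (cos φ cos λ, cos φ sin λ, sin φ).
The central angle between the endpoints is δ = arccos(p₁·p₂) ≈ 2.198 rad (125.9°).
Interpolate at f = 3/7 with slerp weights a = sin((1−f)δ)/sin δ ≈ 1.174, b = sin(fδ)/sin δ ≈ 0.999.
p = a·p₁ + b·p₂ ≈ (-0.755, -0.132, 0.642); φ = arcsin(p_z) ≈ 39.94°, λ = atan2(p_y, p_x) ≈ -170.10°.

≈ lat 40°N, lon 170°W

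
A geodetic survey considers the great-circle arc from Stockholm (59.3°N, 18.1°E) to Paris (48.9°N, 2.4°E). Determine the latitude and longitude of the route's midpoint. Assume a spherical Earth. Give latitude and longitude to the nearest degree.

From cos δ = sin φ₁ sin φ₂ + cos φ₁ cos φ₂ cos Δλ, the central angle is δ ≈ 0.241 rad (13.8°).
Interpolate at f = 1/2 with slerp weights a = sin((1−f)δ)/sin δ ≈ 0.504, b = sin(fδ)/sin δ ≈ 0.504.
p = a·p₁ + b·p₂ ≈ (0.575, 0.094, 0.813); φ = arcsin(p_z) ≈ 54.35°, λ = atan2(p_y, p_x) ≈ 9.26°.

≈ (54°N, 9°E)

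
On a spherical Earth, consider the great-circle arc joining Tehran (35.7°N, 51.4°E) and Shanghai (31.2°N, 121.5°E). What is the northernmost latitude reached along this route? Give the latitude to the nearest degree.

≈ 39°N

The great circle lies in the plane with unit normal n̂ = (p₁ × p₂)/|p₁ × p₂|.
Here n̂_z ≈ +0.775; the vertex latitude is φ_max = arccos|n̂_z| ≈ 39.2°.
Check via Clairaut: cos φ_max = |cos φ₁| · sin C = cos(35.7°)·sin(72.7°) ≈ 0.775, again giving ≈ 39.2°.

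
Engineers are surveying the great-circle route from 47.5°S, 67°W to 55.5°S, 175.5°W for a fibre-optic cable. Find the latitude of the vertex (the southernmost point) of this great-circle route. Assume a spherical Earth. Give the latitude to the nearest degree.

≈ 65°S

The great circle lies in the plane with unit normal n̂ = (p₁ × p₂)/|p₁ × p₂|.
Here n̂_z ≈ -0.415; the vertex latitude is φ_max = arccos|n̂_z| ≈ 65.5°.
Check via Clairaut: cos φ_max = |cos φ₁| · sin C = cos(47.5°)·sin(142.1°) ≈ 0.415, again giving ≈ 65.5°.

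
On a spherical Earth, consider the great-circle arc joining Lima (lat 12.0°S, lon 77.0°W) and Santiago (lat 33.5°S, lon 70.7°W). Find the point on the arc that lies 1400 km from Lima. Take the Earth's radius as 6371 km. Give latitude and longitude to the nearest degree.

Convert each endpoint to a unit vector on the sphere (x = cos φ cos λ, y = cos φ sin λ, z = sin φ).
The central angle between the endpoints is δ = arccos(p₁·p₂) ≈ 0.388 rad (22.3°). The total great-circle distance is δ·R ≈ 0.388 × 6371 ≈ 2475 km, so the target fraction is f = 1400/2475 ≈ 0.566.
Interpolate at f ≈ 0.566 with slerp weights a = sin((1−f)δ)/sin δ ≈ 0.443, b = sin(fδ)/sin δ ≈ 0.576.
p = a·p₁ + b·p₂ ≈ (0.256, -0.875, -0.410); φ = arcsin(p_z) ≈ -24.19°, λ = atan2(p_y, p_x) ≈ -73.69°.

≈ lat 24°S, lon 74°W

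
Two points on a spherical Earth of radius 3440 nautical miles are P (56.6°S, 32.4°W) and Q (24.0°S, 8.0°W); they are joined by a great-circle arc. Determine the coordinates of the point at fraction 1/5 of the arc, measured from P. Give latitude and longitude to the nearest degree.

≈ (51°S, 25°W)

Write both endpoints as unit vectors p₁, p₂ with components (cos φ cos λ, cos φ sin λ, sin φ).
The central angle between the endpoints is δ = arccos(p₁·p₂) ≈ 0.648 rad (37.1°).
Interpolate at f = 1/5 with slerp weights a = sin((1−f)δ)/sin δ ≈ 0.821, b = sin(fδ)/sin δ ≈ 0.214.
p = a·p₁ + b·p₂ ≈ (0.575, -0.269, -0.772); φ = arcsin(p_z) ≈ -50.57°, λ = atan2(p_y, p_x) ≈ -25.09°.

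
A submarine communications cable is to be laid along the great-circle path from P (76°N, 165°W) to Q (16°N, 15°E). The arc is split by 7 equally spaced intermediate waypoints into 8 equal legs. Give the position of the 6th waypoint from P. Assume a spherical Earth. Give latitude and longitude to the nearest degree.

Convert each endpoint to a unit vector on the sphere (x = cos φ cos λ, y = cos φ sin λ, z = sin φ).
The central angle between the endpoints is δ = arccos(p₁·p₂) ≈ 1.536 rad (88.0°).
Interpolate at f = 6/8 with slerp weights a = sin((1−f)δ)/sin δ ≈ 0.375, b = sin(fδ)/sin δ ≈ 0.914.
p = a·p₁ + b·p₂ ≈ (0.761, 0.204, 0.616); φ = arcsin(p_z) ≈ 38.00°, λ = atan2(p_y, p_x) ≈ 15.00°.

≈ (38°N, 15°E)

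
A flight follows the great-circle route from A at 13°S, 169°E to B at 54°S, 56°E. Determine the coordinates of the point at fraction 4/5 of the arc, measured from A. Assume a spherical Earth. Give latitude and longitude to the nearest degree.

≈ 58°S, 89°E

The haversine formula gives a central angle δ ≈ 1.613 rad (92.4°) between the endpoints.
Interpolate at f = 4/5 with slerp weights a = sin((1−f)δ)/sin δ ≈ 0.317, b = sin(fδ)/sin δ ≈ 0.962.
p = a·p₁ + b·p₂ ≈ (0.013, 0.528, -0.849); φ = arcsin(p_z) ≈ -58.15°, λ = atan2(p_y, p_x) ≈ 88.62°.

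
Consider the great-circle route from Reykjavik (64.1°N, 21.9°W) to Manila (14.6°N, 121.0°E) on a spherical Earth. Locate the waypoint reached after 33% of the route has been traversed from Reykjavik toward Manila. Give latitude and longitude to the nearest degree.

The haversine formula gives a central angle δ ≈ 1.681 rad (96.3°) between the endpoints.
Interpolate at f = 0.33 with slerp weights a = sin((1−f)δ)/sin δ ≈ 0.908, b = sin(fδ)/sin δ ≈ 0.530.
p = a·p₁ + b·p₂ ≈ (0.104, 0.292, 0.951); φ = arcsin(p_z) ≈ 71.96°, λ = atan2(p_y, p_x) ≈ 70.38°.

≈ 72°N, 70°E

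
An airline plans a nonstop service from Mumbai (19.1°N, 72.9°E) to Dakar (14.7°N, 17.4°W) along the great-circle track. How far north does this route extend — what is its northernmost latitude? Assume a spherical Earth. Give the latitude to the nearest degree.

The great circle lies in the plane with unit normal n̂ = (p₁ × p₂)/|p₁ × p₂|.
Here n̂_z ≈ -0.917; the vertex latitude is φ_max = arccos|n̂_z| ≈ 23.5°.
Check via Clairaut: cos φ_max = |cos φ₁| · sin C = cos(19.1°)·sin(76.0°) ≈ 0.917, again giving ≈ 23.5°.

≈ 24°N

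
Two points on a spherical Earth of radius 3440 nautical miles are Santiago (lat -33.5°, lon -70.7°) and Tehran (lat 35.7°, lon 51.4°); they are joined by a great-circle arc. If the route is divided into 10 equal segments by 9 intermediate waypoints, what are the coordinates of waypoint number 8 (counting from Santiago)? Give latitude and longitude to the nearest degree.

Write both endpoints as unit vectors p₁, p₂ with components (cos φ cos λ, cos φ sin λ, sin φ).
The central angle between the endpoints is δ = arccos(p₁·p₂) ≈ 2.321 rad (133.0°).
Interpolate at f = 8/10 with slerp weights a = sin((1−f)δ)/sin δ ≈ 0.612, b = sin(fδ)/sin δ ≈ 1.312.
p = a·p₁ + b·p₂ ≈ (0.833, 0.351, 0.428); φ = arcsin(p_z) ≈ 25.31°, λ = atan2(p_y, p_x) ≈ 22.82°.

≈ lat 25°, lon 23°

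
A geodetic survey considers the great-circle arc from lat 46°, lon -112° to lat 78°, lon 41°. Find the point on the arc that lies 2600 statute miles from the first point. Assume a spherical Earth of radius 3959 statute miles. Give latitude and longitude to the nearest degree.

Convert each endpoint to a unit vector on the sphere (x = cos φ cos λ, y = cos φ sin λ, z = sin φ).
The central angle between the endpoints is δ = arccos(p₁·p₂) ≈ 0.958 rad (54.9°). The total great-circle distance is δ·R ≈ 0.958 × 3959 ≈ 3794 mi, so the target fraction is f = 2600/3794 ≈ 0.685.
Interpolate at f ≈ 0.685 with slerp weights a = sin((1−f)δ)/sin δ ≈ 0.363, b = sin(fδ)/sin δ ≈ 0.746.
p = a·p₁ + b·p₂ ≈ (0.023, -0.132, 0.991); φ = arcsin(p_z) ≈ 82.30°, λ = atan2(p_y, p_x) ≈ -80.27°.

≈ lat 82°, lon -80°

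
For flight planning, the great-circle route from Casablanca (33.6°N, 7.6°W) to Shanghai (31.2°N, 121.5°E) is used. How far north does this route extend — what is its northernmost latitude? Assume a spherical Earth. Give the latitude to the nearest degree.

≈ 56°N

The great circle lies in the plane with unit normal n̂ = (p₁ × p₂)/|p₁ × p₂|.
Here n̂_z ≈ +0.560; the vertex latitude is φ_max = arccos|n̂_z| ≈ 55.9°.
Check via Clairaut: cos φ_max = |cos φ₁| · sin C = cos(33.6°)·sin(42.3°) ≈ 0.560, again giving ≈ 55.9°.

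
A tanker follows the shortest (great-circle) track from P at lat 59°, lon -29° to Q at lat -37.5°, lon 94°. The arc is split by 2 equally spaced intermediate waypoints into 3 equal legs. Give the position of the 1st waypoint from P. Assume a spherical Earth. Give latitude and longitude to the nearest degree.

The haversine formula gives a central angle δ ≈ 2.410 rad (138.1°) between the endpoints.
Interpolate at f = 1/3 with slerp weights a = sin((1−f)δ)/sin δ ≈ 1.497, b = sin(fδ)/sin δ ≈ 1.078.
p = a·p₁ + b·p₂ ≈ (0.614, 0.479, 0.627); φ = arcsin(p_z) ≈ 38.80°, λ = atan2(p_y, p_x) ≈ 37.96°.

≈ lat 39°, lon 38°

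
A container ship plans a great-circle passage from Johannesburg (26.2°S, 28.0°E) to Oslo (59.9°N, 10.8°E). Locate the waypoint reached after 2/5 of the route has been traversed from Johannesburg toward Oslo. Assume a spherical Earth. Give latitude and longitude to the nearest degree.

Convert each endpoint to a unit vector on the sphere (x = cos φ cos λ, y = cos φ sin λ, z = sin φ).
The central angle between the endpoints is δ = arccos(p₁·p₂) ≈ 1.523 rad (87.3°).
Interpolate at f = 2/5 with slerp weights a = sin((1−f)δ)/sin δ ≈ 0.793, b = sin(fδ)/sin δ ≈ 0.573.
p = a·p₁ + b·p₂ ≈ (0.910, 0.388, 0.146); φ = arcsin(p_z) ≈ 8.37°, λ = atan2(p_y, p_x) ≈ 23.07°.

≈ (8°N, 23°E)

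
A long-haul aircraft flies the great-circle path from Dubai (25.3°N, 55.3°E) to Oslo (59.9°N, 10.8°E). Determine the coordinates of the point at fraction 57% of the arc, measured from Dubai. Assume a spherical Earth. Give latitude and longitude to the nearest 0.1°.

≈ (47.1°N, 36.8°E)

The haversine formula gives a central angle δ ≈ 0.805 rad (46.1°) between the endpoints.
Interpolate at f = 0.57 with slerp weights a = sin((1−f)δ)/sin δ ≈ 0.471, b = sin(fδ)/sin δ ≈ 0.614.
p = a·p₁ + b·p₂ ≈ (0.545, 0.408, 0.733); φ = arcsin(p_z) ≈ 47.12°, λ = atan2(p_y, p_x) ≈ 36.79°.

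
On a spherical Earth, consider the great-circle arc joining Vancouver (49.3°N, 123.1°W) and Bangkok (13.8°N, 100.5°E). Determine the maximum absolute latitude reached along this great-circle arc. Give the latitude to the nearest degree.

≈ 63°N

The great circle lies in the plane with unit normal n̂ = (p₁ × p₂)/|p₁ × p₂|.
Here n̂_z ≈ -0.455; the vertex latitude is φ_max = arccos|n̂_z| ≈ 63.0°.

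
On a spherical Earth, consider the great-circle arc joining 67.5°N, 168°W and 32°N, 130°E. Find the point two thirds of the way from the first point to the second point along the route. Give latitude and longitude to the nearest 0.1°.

≈ 46.6°N, 140.6°E

Convert each endpoint to a unit vector on the sphere (x = cos φ cos λ, y = cos φ sin λ, z = sin φ).
The central angle between the endpoints is δ = arccos(p₁·p₂) ≈ 0.874 rad (50.1°).
Interpolate at f = 2/3 with slerp weights a = sin((1−f)δ)/sin δ ≈ 0.375, b = sin(fδ)/sin δ ≈ 0.717.
p = a·p₁ + b·p₂ ≈ (-0.531, 0.436, 0.726); φ = arcsin(p_z) ≈ 46.57°, λ = atan2(p_y, p_x) ≈ 140.61°.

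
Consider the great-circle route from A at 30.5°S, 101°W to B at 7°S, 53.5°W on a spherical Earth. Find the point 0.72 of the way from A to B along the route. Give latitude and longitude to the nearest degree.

≈ 15°S, 65°W

Write both endpoints as unit vectors p₁, p₂ with components (cos φ cos λ, cos φ sin λ, sin φ).
The central angle between the endpoints is δ = arccos(p₁·p₂) ≈ 0.877 rad (50.2°).
Interpolate at f = 0.72 with slerp weights a = sin((1−f)δ)/sin δ ≈ 0.316, b = sin(fδ)/sin δ ≈ 0.768.
p = a·p₁ + b·p₂ ≈ (0.401, -0.880, -0.254); φ = arcsin(p_z) ≈ -14.72°, λ = atan2(p_y, p_x) ≈ -65.49°.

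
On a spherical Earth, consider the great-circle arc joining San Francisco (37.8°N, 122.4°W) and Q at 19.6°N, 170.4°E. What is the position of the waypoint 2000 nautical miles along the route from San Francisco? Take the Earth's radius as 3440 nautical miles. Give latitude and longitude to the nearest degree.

≈ 32°N, 163°W

From cos δ = sin φ₁ sin φ₂ + cos φ₁ cos φ₂ cos Δλ, the central angle is δ ≈ 1.054 rad (60.4°). The total great-circle distance is δ·R ≈ 1.054 × 3440 ≈ 3626 nmi, so the target fraction is f = 2000/3626 ≈ 0.552.
Interpolate at f ≈ 0.552 with slerp weights a = sin((1−f)δ)/sin δ ≈ 0.524, b = sin(fδ)/sin δ ≈ 0.632.
p = a·p₁ + b·p₂ ≈ (-0.808, -0.250, 0.533); φ = arcsin(p_z) ≈ 32.20°, λ = atan2(p_y, p_x) ≈ -162.81°.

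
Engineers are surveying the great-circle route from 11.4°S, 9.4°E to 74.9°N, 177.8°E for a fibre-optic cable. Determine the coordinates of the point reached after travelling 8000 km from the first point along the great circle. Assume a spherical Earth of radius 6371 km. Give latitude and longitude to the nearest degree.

Convert each endpoint to a unit vector on the sphere (x = cos φ cos λ, y = cos φ sin λ, z = sin φ).
The central angle between the endpoints is δ = arccos(p₁·p₂) ≈ 2.027 rad (116.2°). The total great-circle distance is δ·R ≈ 2.027 × 6371 ≈ 12917 km, so the target fraction is f = 8000/12917 ≈ 0.619.
Interpolate at f ≈ 0.619 with slerp weights a = sin((1−f)δ)/sin δ ≈ 0.777, b = sin(fδ)/sin δ ≈ 1.059.
p = a·p₁ + b·p₂ ≈ (0.476, 0.135, 0.869); φ = arcsin(p_z) ≈ 60.36°, λ = atan2(p_y, p_x) ≈ 15.84°.

≈ 60°N, 16°E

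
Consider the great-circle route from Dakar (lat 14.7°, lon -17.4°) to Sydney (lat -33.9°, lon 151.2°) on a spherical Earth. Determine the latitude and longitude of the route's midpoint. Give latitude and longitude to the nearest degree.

≈ lat -54°, lon 29°

From cos δ = sin φ₁ sin φ₂ + cos φ₁ cos φ₂ cos Δλ, the central angle is δ ≈ 2.761 rad (158.2°).
Interpolate at f = 1/2 with slerp weights a = sin((1−f)δ)/sin δ ≈ 2.645, b = sin(fδ)/sin δ ≈ 2.645.
p = a·p₁ + b·p₂ ≈ (0.518, 0.293, -0.804); φ = arcsin(p_z) ≈ -53.52°, λ = atan2(p_y, p_x) ≈ 29.48°.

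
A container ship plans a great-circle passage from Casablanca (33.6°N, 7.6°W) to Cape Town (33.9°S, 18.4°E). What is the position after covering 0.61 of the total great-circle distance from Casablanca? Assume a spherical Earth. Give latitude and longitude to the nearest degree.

Write both endpoints as unit vectors p₁, p₂ with components (cos φ cos λ, cos φ sin λ, sin φ).
The central angle between the endpoints is δ = arccos(p₁·p₂) ≈ 1.253 rad (71.8°).
Interpolate at f = 0.61 with slerp weights a = sin((1−f)δ)/sin δ ≈ 0.494, b = sin(fδ)/sin δ ≈ 0.728.
p = a·p₁ + b·p₂ ≈ (0.982, 0.136, -0.133); φ = arcsin(p_z) ≈ -7.63°, λ = atan2(p_y, p_x) ≈ 7.91°.

≈ 8°S, 8°E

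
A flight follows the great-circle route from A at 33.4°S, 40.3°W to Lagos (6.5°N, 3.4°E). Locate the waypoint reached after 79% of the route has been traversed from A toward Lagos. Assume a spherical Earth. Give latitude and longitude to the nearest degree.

≈ 2°S, 5°W

Write both endpoints as unit vectors p₁, p₂ with components (cos φ cos λ, cos φ sin λ, sin φ).
The central angle between the endpoints is δ = arccos(p₁·p₂) ≈ 1.003 rad (57.5°).
Interpolate at f = 0.79 with slerp weights a = sin((1−f)δ)/sin δ ≈ 0.248, b = sin(fδ)/sin δ ≈ 0.845.
p = a·p₁ + b·p₂ ≈ (0.996, -0.084, -0.041); φ = arcsin(p_z) ≈ -2.35°, λ = atan2(p_y, p_x) ≈ -4.83°.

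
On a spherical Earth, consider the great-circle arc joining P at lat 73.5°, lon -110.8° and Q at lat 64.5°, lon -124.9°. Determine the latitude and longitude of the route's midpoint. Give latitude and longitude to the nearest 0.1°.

Write both endpoints as unit vectors p₁, p₂ with components (cos φ cos λ, cos φ sin λ, sin φ).
The central angle between the endpoints is δ = arccos(p₁·p₂) ≈ 0.179 rad (10.3°).
Interpolate at f = 1/2 with slerp weights a = sin((1−f)δ)/sin δ ≈ 0.502, b = sin(fδ)/sin δ ≈ 0.502.
p = a·p₁ + b·p₂ ≈ (-0.174, -0.311, 0.934); φ = arcsin(p_z) ≈ 69.14°, λ = atan2(p_y, p_x) ≈ -119.30°.

≈ lat 69.1°, lon -119.3°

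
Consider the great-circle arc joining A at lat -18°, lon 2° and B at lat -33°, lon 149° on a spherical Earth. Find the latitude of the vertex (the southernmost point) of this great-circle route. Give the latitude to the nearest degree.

≈ -60°

The great circle lies in the plane with unit normal n̂ = (p₁ × p₂)/|p₁ × p₂|.
Here n̂_z ≈ +0.502; the vertex latitude is φ_max = arccos|n̂_z| ≈ 59.9°.
Check via Clairaut: cos φ_max = |cos φ₁| · sin C = cos(18.0°)·sin(148.2°) ≈ 0.502, again giving ≈ 59.9°.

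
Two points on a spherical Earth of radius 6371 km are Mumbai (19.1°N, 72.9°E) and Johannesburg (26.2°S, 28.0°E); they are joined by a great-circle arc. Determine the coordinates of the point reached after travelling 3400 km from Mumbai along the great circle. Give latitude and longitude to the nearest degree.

≈ 3°S, 52°E

From cos δ = sin φ₁ sin φ₂ + cos φ₁ cos φ₂ cos Δλ, the central angle is δ ≈ 1.097 rad (62.9°). The total great-circle distance is δ·R ≈ 1.097 × 6371 ≈ 6990 km, so the target fraction is f = 3400/6990 ≈ 0.486.
Interpolate at f ≈ 0.486 with slerp weights a = sin((1−f)δ)/sin δ ≈ 0.600, b = sin(fδ)/sin δ ≈ 0.572.
p = a·p₁ + b·p₂ ≈ (0.620, 0.783, -0.056); φ = arcsin(p_z) ≈ -3.21°, λ = atan2(p_y, p_x) ≈ 51.64°.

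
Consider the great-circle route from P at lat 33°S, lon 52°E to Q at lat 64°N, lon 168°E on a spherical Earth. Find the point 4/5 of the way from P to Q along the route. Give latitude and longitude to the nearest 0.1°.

≈ lat 56.1°N, lon 116.4°E

Write both endpoints as unit vectors p₁, p₂ with components (cos φ cos λ, cos φ sin λ, sin φ).
The central angle between the endpoints is δ = arccos(p₁·p₂) ≈ 2.279 rad (130.6°).
Interpolate at f = 4/5 with slerp weights a = sin((1−f)δ)/sin δ ≈ 0.580, b = sin(fδ)/sin δ ≈ 1.275.
p = a·p₁ + b·p₂ ≈ (-0.247, 0.499, 0.830); φ = arcsin(p_z) ≈ 56.13°, λ = atan2(p_y, p_x) ≈ 116.36°.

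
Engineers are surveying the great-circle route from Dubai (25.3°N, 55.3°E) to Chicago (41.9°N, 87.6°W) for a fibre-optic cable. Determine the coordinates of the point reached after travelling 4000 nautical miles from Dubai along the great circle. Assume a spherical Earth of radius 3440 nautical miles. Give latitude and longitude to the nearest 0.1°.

≈ 64.8°N, 33.2°W

Write both endpoints as unit vectors p₁, p₂ with components (cos φ cos λ, cos φ sin λ, sin φ).
The central angle between the endpoints is δ = arccos(p₁·p₂) ≈ 1.825 rad (104.6°). The total great-circle distance is δ·R ≈ 1.825 × 3440 ≈ 6277 nmi, so the target fraction is f = 4000/6277 ≈ 0.637.
Interpolate at f ≈ 0.637 with slerp weights a = sin((1−f)δ)/sin δ ≈ 0.635, b = sin(fδ)/sin δ ≈ 0.948.
p = a·p₁ + b·p₂ ≈ (0.356, -0.233, 0.905); φ = arcsin(p_z) ≈ 64.79°, λ = atan2(p_y, p_x) ≈ -33.19°.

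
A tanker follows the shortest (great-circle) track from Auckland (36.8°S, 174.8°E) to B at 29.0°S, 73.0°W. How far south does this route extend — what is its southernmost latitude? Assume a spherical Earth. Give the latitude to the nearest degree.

The great circle lies in the plane with unit normal n̂ = (p₁ × p₂)/|p₁ × p₂|.
Here n̂_z ≈ +0.649; the vertex latitude is φ_max = arccos|n̂_z| ≈ 49.6°.
Check via Clairaut: cos φ_max = |cos φ₁| · sin C = cos(36.8°)·sin(125.9°) ≈ 0.649, again giving ≈ 49.6°.

≈ 50°S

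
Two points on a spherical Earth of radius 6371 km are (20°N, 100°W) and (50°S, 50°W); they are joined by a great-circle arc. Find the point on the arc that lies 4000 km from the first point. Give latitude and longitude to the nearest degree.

Convert each endpoint to a unit vector on the sphere (x = cos φ cos λ, y = cos φ sin λ, z = sin φ).
The central angle between the endpoints is δ = arccos(p₁·p₂) ≈ 1.444 rad (82.7°). The total great-circle distance is δ·R ≈ 1.444 × 6371 ≈ 9201 km, so the target fraction is f = 4000/9201 ≈ 0.435.
Interpolate at f ≈ 0.435 with slerp weights a = sin((1−f)δ)/sin δ ≈ 0.735, b = sin(fδ)/sin δ ≈ 0.592.
p = a·p₁ + b·p₂ ≈ (0.125, -0.971, -0.202); φ = arcsin(p_z) ≈ -11.68°, λ = atan2(p_y, p_x) ≈ -82.68°.

≈ (12°S, 83°W)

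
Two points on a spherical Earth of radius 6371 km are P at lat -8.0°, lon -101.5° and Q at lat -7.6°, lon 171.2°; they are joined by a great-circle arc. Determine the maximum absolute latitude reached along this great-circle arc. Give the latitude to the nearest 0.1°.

The great circle lies in the plane with unit normal n̂ = (p₁ × p₂)/|p₁ × p₂|.
Here n̂_z ≈ -0.983; the vertex latitude is φ_max = arccos|n̂_z| ≈ 10.7°.

≈ -10.7°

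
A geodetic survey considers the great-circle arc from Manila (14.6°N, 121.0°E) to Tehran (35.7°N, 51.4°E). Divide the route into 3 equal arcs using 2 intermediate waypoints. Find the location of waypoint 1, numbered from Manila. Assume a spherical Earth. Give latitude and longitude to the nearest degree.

The haversine formula gives a central angle δ ≈ 1.136 rad (65.1°) between the endpoints.
Interpolate at f = 1/3 with slerp weights a = sin((1−f)δ)/sin δ ≈ 0.758, b = sin(fδ)/sin δ ≈ 0.408.
p = a·p₁ + b·p₂ ≈ (-0.171, 0.887, 0.429); φ = arcsin(p_z) ≈ 25.39°, λ = atan2(p_y, p_x) ≈ 100.91°.

≈ (25°N, 101°E)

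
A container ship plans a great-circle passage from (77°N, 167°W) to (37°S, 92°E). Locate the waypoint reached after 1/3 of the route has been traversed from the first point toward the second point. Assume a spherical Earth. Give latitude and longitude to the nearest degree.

≈ (46°N, 116°E)

The haversine formula gives a central angle δ ≈ 2.240 rad (128.4°) between the endpoints.
Interpolate at f = 1/3 with slerp weights a = sin((1−f)δ)/sin δ ≈ 1.272, b = sin(fδ)/sin δ ≈ 0.866.
p = a·p₁ + b·p₂ ≈ (-0.303, 0.627, 0.718); φ = arcsin(p_z) ≈ 45.86°, λ = atan2(p_y, p_x) ≈ 115.78°.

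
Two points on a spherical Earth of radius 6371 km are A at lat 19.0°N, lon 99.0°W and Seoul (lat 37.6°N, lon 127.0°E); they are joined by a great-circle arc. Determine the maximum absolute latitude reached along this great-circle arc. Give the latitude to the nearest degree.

≈ 55°N

The great circle lies in the plane with unit normal n̂ = (p₁ × p₂)/|p₁ × p₂|.
Here n̂_z ≈ -0.569; the vertex latitude is φ_max = arccos|n̂_z| ≈ 55.3°.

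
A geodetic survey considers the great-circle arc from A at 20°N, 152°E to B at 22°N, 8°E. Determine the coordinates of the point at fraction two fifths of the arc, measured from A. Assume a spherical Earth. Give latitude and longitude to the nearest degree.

≈ 49°N, 101°E

Convert each endpoint to a unit vector on the sphere (x = cos φ cos λ, y = cos φ sin λ, z = sin φ).
The central angle between the endpoints is δ = arccos(p₁·p₂) ≈ 2.186 rad (125.2°).
Interpolate at f = 2/5 with slerp weights a = sin((1−f)δ)/sin δ ≈ 1.183, b = sin(fδ)/sin δ ≈ 0.939.
p = a·p₁ + b·p₂ ≈ (-0.120, 0.643, 0.756); φ = arcsin(p_z) ≈ 49.15°, λ = atan2(p_y, p_x) ≈ 100.53°.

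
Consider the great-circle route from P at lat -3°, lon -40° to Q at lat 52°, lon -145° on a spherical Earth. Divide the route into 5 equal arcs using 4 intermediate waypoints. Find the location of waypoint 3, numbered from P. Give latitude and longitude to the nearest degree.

The haversine formula gives a central angle δ ≈ 1.773 rad (101.6°) between the endpoints.
Interpolate at f = 3/5 with slerp weights a = sin((1−f)δ)/sin δ ≈ 0.665, b = sin(fδ)/sin δ ≈ 0.892.
p = a·p₁ + b·p₂ ≈ (0.058, -0.742, 0.668); φ = arcsin(p_z) ≈ 41.93°, λ = atan2(p_y, p_x) ≈ -85.49°.

≈ lat 42°, lon -85°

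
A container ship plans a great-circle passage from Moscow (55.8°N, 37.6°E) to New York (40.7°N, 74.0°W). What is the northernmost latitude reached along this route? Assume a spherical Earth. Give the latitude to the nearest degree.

The great circle lies in the plane with unit normal n̂ = (p₁ × p₂)/|p₁ × p₂|.
Here n̂_z ≈ -0.429; the vertex latitude is φ_max = arccos|n̂_z| ≈ 64.6°.
Check via Clairaut: cos φ_max = |cos φ₁| · sin C = cos(55.8°)·sin(49.7°) ≈ 0.429, again giving ≈ 64.6°.

≈ 65°N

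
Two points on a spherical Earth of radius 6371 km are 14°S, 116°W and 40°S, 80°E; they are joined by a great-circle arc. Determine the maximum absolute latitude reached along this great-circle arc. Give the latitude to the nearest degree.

≈ 76°S

The great circle lies in the plane with unit normal n̂ = (p₁ × p₂)/|p₁ × p₂|.
Here n̂_z ≈ -0.247; the vertex latitude is φ_max = arccos|n̂_z| ≈ 75.7°.
Check via Clairaut: cos φ_max = |cos φ₁| · sin C = cos(14.0°)·sin(165.2°) ≈ 0.247, again giving ≈ 75.7°.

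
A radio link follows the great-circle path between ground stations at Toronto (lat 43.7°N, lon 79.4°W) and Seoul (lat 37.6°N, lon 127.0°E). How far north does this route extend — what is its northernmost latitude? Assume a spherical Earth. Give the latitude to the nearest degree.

The great circle lies in the plane with unit normal n̂ = (p₁ × p₂)/|p₁ × p₂|.
Here n̂_z ≈ -0.256; the vertex latitude is φ_max = arccos|n̂_z| ≈ 75.2°.
Check via Clairaut: cos φ_max = |cos φ₁| · sin C = cos(43.7°)·sin(20.7°) ≈ 0.256, again giving ≈ 75.2°.

≈ 75°N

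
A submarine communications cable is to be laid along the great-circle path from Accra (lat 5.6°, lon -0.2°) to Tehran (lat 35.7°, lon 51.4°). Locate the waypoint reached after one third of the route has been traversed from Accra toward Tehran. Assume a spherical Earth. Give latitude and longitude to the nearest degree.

≈ lat 17°, lon 15°

The haversine formula gives a central angle δ ≈ 0.978 rad (56.0°) between the endpoints.
Interpolate at f = 1/3 with slerp weights a = sin((1−f)δ)/sin δ ≈ 0.732, b = sin(fδ)/sin δ ≈ 0.386.
p = a·p₁ + b·p₂ ≈ (0.924, 0.242, 0.297); φ = arcsin(p_z) ≈ 17.26°, λ = atan2(p_y, p_x) ≈ 14.71°.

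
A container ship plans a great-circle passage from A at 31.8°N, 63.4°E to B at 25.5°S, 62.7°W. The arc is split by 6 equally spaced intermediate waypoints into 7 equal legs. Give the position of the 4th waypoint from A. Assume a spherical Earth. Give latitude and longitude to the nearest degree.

Write both endpoints as unit vectors p₁, p₂ with components (cos φ cos λ, cos φ sin λ, sin φ).
The central angle between the endpoints is δ = arccos(p₁·p₂) ≈ 2.317 rad (132.8°).
Interpolate at f = 4/7 with slerp weights a = sin((1−f)δ)/sin δ ≈ 1.141, b = sin(fδ)/sin δ ≈ 1.321.
p = a·p₁ + b·p₂ ≈ (0.981, -0.192, 0.033); φ = arcsin(p_z) ≈ 1.87°, λ = atan2(p_y, p_x) ≈ -11.09°.

≈ 2°N, 11°W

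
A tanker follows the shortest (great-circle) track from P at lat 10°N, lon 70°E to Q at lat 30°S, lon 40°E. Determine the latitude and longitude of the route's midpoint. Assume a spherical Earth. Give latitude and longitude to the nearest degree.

≈ lat 10°S, lon 56°E

Write both endpoints as unit vectors p₁, p₂ with components (cos φ cos λ, cos φ sin λ, sin φ).
The central angle between the endpoints is δ = arccos(p₁·p₂) ≈ 0.861 rad (49.3°).
Interpolate at f = 1/2 with slerp weights a = sin((1−f)δ)/sin δ ≈ 0.550, b = sin(fδ)/sin δ ≈ 0.550.
p = a·p₁ + b·p₂ ≈ (0.550, 0.815, -0.180); φ = arcsin(p_z) ≈ -10.34°, λ = atan2(p_y, p_x) ≈ 55.99°.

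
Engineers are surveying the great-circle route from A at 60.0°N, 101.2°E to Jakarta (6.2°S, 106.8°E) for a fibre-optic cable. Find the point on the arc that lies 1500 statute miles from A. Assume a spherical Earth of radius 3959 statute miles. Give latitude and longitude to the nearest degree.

Convert each endpoint to a unit vector on the sphere (x = cos φ cos λ, y = cos φ sin λ, z = sin φ).
The central angle between the endpoints is δ = arccos(p₁·p₂) ≈ 1.158 rad (66.3°). The total great-circle distance is δ·R ≈ 1.158 × 3959 ≈ 4585 mi, so the target fraction is f = 1500/4585 ≈ 0.327.
Interpolate at f ≈ 0.327 with slerp weights a = sin((1−f)δ)/sin δ ≈ 0.767, b = sin(fδ)/sin δ ≈ 0.404.
p = a·p₁ + b·p₂ ≈ (-0.191, 0.761, 0.621); φ = arcsin(p_z) ≈ 38.37°, λ = atan2(p_y, p_x) ≈ 104.06°.

≈ 38°N, 104°E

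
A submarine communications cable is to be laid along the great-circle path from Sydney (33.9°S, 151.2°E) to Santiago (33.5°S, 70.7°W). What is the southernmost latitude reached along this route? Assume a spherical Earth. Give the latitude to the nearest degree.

The great circle lies in the plane with unit normal n̂ = (p₁ × p₂)/|p₁ × p₂|.
Here n̂_z ≈ +0.472; the vertex latitude is φ_max = arccos|n̂_z| ≈ 61.8°.

≈ 62°S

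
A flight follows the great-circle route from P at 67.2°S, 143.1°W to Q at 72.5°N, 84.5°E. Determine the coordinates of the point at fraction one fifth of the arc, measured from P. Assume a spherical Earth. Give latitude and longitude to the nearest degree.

≈ 40°S, 176°W

From cos δ = sin φ₁ sin φ₂ + cos φ₁ cos φ₂ cos Δλ, the central angle is δ ≈ 2.850 rad (163.3°).
Interpolate at f = 1/5 with slerp weights a = sin((1−f)δ)/sin δ ≈ 2.639, b = sin(fδ)/sin δ ≈ 1.877.
p = a·p₁ + b·p₂ ≈ (-0.764, -0.052, -0.643); φ = arcsin(p_z) ≈ -40.04°, λ = atan2(p_y, p_x) ≈ -176.08°.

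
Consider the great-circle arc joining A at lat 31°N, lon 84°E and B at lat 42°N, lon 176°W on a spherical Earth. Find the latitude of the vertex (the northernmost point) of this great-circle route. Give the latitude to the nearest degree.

≈ 50°N

The great circle lies in the plane with unit normal n̂ = (p₁ × p₂)/|p₁ × p₂|.
Here n̂_z ≈ +0.645; the vertex latitude is φ_max = arccos|n̂_z| ≈ 49.8°.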